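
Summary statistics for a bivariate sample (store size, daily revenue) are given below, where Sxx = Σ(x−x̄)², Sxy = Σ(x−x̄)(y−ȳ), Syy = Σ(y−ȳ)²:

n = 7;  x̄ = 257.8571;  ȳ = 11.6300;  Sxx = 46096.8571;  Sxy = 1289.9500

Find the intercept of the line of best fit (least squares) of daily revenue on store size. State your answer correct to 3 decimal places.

4.414

b = Sxy/Sxx = 1289.95/46096.8571 = 0.027983
a = ȳ − b·x̄ = 11.63 − 0.027983·257.8571 = 4.414264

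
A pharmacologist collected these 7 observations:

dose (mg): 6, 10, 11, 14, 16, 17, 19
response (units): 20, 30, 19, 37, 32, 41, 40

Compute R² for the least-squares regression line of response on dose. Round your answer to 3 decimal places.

n = 7, Σx = 93, Σy = 219, Σxy = 3116, Σx² = 1359, Σy² = 7335
Sxx = Σx² − (Σx)²/n = 1359 − 1235.571429 = 123.428571
Sxy = Σxy − (Σx)(Σy)/n = 3116 − 2909.571429 = 206.428571
Syy = Σy² − (Σy)²/n = 7335 − 6851.571429 = 483.428571
R² = Sxy²/(Sxx·Syy) = (206.428571)²/(123.428571·483.428571) = 0.714154

0.714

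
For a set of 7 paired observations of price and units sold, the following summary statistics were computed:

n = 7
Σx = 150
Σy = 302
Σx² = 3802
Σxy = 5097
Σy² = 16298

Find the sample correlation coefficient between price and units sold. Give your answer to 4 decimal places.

-0.9916

Sxx = Σx² − (Σx)²/n = 3802 − 3214.285714 = 587.714286
Sxy = Σxy − (Σx)(Σy)/n = 5097 − 6471.428571 = -1374.428571
Syy = Σy² − (Σy)²/n = 16298 − 13029.142857 = 3268.857143
r = Sxy/√(Sxx·Syy) = -1374.428571/√(1921154.040816) = -1374.428571/1386.057012 = -0.991610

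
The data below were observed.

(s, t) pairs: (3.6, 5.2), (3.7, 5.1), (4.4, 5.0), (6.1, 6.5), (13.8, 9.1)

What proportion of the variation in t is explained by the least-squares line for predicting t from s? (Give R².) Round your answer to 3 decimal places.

0.971

n = 5, Σx = 31.6, Σy = 30.9, Σxy = 224.82, Σx² = 273.66, Σy² = 203.11
Sxx = Σx² − (Σx)²/n = 273.66 − 199.712 = 73.948
Sxy = Σxy − (Σx)(Σy)/n = 224.82 − 195.288 = 29.532
Syy = Σy² − (Σy)²/n = 203.11 − 190.962 = 12.148
R² = Sxy²/(Sxx·Syy) = (29.532)²/(73.948·12.148) = 0.970855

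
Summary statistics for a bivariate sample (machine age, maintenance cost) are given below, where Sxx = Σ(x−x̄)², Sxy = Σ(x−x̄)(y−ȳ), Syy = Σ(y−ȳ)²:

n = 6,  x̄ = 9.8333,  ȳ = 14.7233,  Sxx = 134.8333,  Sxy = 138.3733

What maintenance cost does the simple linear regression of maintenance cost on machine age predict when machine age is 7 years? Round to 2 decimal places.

b = Sxy/Sxx = 138.3733/134.8333 = 1.026255
a = ȳ − b·x̄ = 14.7233 − 1.026255·9.8333 = 4.631830
ŷ(7) = a + b·7 = 4.631830 + 1.026255·7 = 11.815613

11.82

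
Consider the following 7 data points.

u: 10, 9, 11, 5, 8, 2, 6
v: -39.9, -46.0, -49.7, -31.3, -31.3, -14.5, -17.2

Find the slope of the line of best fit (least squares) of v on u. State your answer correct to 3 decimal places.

n = 7, Σx = 51, Σy = -229.9, Σxy = -1898.8, Σx² = 431
Sxx = Σx² − (Σx)²/n = 431 − 371.571429 = 59.428571
Sxy = Σxy − (Σx)(Σy)/n = -1898.8 − (-1674.985714) = -223.814286
b = Sxy/Sxx = -223.814286/59.428571 = -3.766106

-3.766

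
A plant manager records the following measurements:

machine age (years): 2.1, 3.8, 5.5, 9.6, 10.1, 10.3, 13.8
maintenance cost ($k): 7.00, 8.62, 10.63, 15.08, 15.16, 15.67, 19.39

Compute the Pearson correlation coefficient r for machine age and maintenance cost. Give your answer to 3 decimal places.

n = 7, Σx = 55.2, Σy = 91.55, Σxy = 832.788, Σx² = 539.8, Σy² = 1315.0543
Sxx = Σx² − (Σx)²/n = 539.8 − 435.291429 = 104.508571
Sxy = Σxy − (Σx)(Σy)/n = 832.788 − 721.937143 = 110.850857
Syy = Σy² − (Σy)²/n = 1315.0543 − 1197.343214 = 117.711086
r = Sxy/√(Sxx·Syy) = 110.850857/√(12301.817409) = 110.850857/110.913558 = 0.999435

0.999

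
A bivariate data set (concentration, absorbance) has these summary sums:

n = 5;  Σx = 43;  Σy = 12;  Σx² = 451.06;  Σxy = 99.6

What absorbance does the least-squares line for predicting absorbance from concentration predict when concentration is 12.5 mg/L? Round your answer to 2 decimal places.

Sxx = Σx² − (Σx)²/n = 451.06 − 369.8 = 81.26
Sxy = Σxy − (Σx)(Σy)/n = 99.6 − 103.2 = -3.6
b = Sxy/Sxx = -3.6/81.26 = -0.044302
a = ȳ − b·x̄ = 2.4 − (-0.044302)·8.6 = 2.780999
ŷ(12.5) = a + b·12.5 = 2.780999 + (-0.044302)·12.5 = 2.227221

2.23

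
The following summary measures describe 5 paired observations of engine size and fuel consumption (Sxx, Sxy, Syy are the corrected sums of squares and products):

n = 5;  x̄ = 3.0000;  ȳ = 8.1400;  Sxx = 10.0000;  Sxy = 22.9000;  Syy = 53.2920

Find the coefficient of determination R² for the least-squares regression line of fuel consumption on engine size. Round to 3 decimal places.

R² = Sxy²/(Sxx·Syy) = (22.9)²/(10·53.292) = 0.984031

0.984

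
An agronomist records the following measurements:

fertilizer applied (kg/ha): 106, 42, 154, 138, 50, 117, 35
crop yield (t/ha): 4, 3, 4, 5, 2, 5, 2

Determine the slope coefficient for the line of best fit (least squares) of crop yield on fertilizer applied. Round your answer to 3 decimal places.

0.022

n = 7, Σx = 642, Σy = 25, Σxy = 2611, Σx² = 73174
Sxx = Σx² − (Σx)²/n = 73174 − 58880.571429 = 14293.428571
Sxy = Σxy − (Σx)(Σy)/n = 2611 − 2292.857143 = 318.142857
b = Sxy/Sxx = 318.142857/14293.428571 = 0.022258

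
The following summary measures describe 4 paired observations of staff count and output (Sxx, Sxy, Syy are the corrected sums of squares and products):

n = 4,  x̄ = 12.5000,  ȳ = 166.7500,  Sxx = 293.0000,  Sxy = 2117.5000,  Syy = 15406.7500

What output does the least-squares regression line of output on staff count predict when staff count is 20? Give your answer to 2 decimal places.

220.95

b = Sxy/Sxx = 2117.5/293 = 7.226962
a = ȳ − b·x̄ = 166.75 − 7.226962·12.5 = 76.412969
ŷ(20) = a + b·20 = 76.412969 + 7.226962·20 = 220.952218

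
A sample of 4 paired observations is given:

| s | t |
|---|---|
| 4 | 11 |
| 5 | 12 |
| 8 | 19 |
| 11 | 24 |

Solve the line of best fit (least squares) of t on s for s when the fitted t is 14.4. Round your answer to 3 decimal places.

n = 4, Σx = 28, Σy = 66, Σxy = 520, Σx² = 226
Sxx = Σx² − (Σx)²/n = 226 − 196 = 30
Sxy = Σxy − (Σx)(Σy)/n = 520 − 462 = 58
b = Sxy/Sxx = 58/30 = 1.933333
a = ȳ − b·x̄ = 16.5 − 1.933333·7 = 2.966667
Set a + b·x = 14.4: x = (14.4 − 2.966667) / 1.933333 = 5.913793

5.914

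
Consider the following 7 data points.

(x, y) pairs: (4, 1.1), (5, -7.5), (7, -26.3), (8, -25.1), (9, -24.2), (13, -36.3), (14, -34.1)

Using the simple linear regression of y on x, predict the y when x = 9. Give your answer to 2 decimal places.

-23.17

n = 7, Σx = 60, Σy = -152.4, Σxy = -1585.1, Σx² = 600
Sxx = Σx² − (Σx)²/n = 600 − 514.285714 = 85.714286
Sxy = Σxy − (Σx)(Σy)/n = -1585.1 − (-1306.285714) = -278.814286
b = Sxy/Sxx = -278.814286/85.714286 = -3.252833
a = ȳ − b·x̄ = -21.771429 − (-3.252833)·8.571429 = 6.11
ŷ(9) = a + b·9 = 6.11 + (-3.252833)·9 = -23.1655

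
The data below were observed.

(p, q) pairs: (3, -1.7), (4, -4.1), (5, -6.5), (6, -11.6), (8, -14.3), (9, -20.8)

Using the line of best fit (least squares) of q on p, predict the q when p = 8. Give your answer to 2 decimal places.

-16.38

n = 6, Σx = 35, Σy = -59, Σxy = -425.2, Σx² = 231
Sxx = Σx² − (Σx)²/n = 231 − 204.166667 = 26.833333
Sxy = Σxy − (Σx)(Σy)/n = -425.2 − (-344.166667) = -81.033333
b = Sxy/Sxx = -81.033333/26.833333 = -3.019876
a = ȳ − b·x̄ = -9.833333 − (-3.019876)·5.833333 = 7.782609
ŷ(8) = a + b·8 = 7.782609 + (-3.019876)·8 = -16.376398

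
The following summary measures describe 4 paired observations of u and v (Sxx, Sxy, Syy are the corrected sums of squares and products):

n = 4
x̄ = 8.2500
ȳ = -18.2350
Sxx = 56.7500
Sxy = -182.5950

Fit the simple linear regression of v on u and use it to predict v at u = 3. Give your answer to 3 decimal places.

-1.343

b = Sxy/Sxx = -182.595/56.75 = -3.217533
a = ȳ − b·x̄ = -18.235 − (-3.217533)·8.25 = 8.309648
ŷ(3) = a + b·3 = 8.309648 + (-3.217533)·3 = -1.342952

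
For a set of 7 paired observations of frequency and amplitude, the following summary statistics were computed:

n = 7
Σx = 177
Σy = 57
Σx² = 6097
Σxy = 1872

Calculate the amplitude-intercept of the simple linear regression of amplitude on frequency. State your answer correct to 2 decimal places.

1.43

Sxx = Σx² − (Σx)²/n = 6097 − 4475.571429 = 1621.428571
Sxy = Σxy − (Σx)(Σy)/n = 1872 − 1441.285714 = 430.714286
b = Sxy/Sxx = 430.714286/1621.428571 = 0.265639
a = ȳ − b·x̄ = 8.142857 − 0.265639·25.285714 = 1.425991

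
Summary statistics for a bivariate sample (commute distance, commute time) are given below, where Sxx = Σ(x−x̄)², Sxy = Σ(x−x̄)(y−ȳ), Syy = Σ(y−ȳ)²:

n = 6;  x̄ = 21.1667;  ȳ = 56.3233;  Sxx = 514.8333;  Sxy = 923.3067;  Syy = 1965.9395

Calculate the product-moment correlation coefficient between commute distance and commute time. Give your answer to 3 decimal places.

0.918

r = Sxy/√(Sxx·Syy) = 923.3067/√(1012131.120385) = 923.3067/1006.047275 = 0.917757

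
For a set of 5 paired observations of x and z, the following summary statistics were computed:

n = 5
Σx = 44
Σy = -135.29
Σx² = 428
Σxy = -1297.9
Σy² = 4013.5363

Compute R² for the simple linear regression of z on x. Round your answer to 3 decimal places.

Sxx = Σx² − (Σx)²/n = 428 − 387.2 = 40.8
Sxy = Σxy − (Σx)(Σy)/n = -1297.9 − (-1190.552) = -107.348
Syy = Σy² − (Σy)²/n = 4013.5363 − 3660.67682 = 352.85948
R² = Sxy²/(Sxx·Syy) = (-107.348)²/(40.8·352.85948) = 0.800435

0.800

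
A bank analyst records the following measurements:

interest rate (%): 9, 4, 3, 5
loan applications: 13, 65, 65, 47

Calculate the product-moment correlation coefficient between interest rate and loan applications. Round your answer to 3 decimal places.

n = 4, Σx = 21, Σy = 190, Σxy = 807, Σx² = 131, Σy² = 10828
Sxx = Σx² − (Σx)²/n = 131 − 110.25 = 20.75
Sxy = Σxy − (Σx)(Σy)/n = 807 − 997.5 = -190.5
Syy = Σy² − (Σy)²/n = 10828 − 9025 = 1803
r = Sxy/√(Sxx·Syy) = -190.5/√(37412.25) = -190.5/193.422465 = -0.984891

-0.985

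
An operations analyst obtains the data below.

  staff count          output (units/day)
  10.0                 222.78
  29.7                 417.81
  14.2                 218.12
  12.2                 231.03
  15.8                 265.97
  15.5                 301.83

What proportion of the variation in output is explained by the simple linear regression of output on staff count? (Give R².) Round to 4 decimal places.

n = 6, Σx = 97.4, Σy = 1657.54, Σxy = 29433.318, Σx² = 1822.46, Σy² = 486988.7096
Sxx = Σx² − (Σx)²/n = 1822.46 − 1581.126667 = 241.333333
Sxy = Σxy − (Σx)(Σy)/n = 29433.318 − 26907.399333 = 2525.918667
Syy = Σy² − (Σy)²/n = 486988.7096 − 457906.475267 = 29082.234333
R² = Sxy²/(Sxx·Syy) = (2525.918667)²/(241.333333·29082.234333) = 0.909062

0.9091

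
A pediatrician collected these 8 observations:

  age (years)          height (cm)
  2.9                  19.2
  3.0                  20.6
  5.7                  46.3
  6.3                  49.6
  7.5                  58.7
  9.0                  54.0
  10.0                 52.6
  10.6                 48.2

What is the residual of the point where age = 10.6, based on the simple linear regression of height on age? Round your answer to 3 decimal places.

-11.081

n = 8, Σx = 55, Σy = 349.2, Σxy = 2657.04, Σx² = 439.2
Sxx = Σx² − (Σx)²/n = 439.2 − 378.125 = 61.075
Sxy = Σxy − (Σx)(Σy)/n = 2657.04 − 2400.75 = 256.29
b = Sxy/Sxx = 256.29/61.075 = 4.196316
a = ȳ − b·x̄ = 43.65 − 4.196316·6.875 = 14.800327
ŷ(10.6) = 14.800327 + 4.196316·10.6 = 59.281277
residual = y − ŷ = 48.2 − 59.281277 = -11.081277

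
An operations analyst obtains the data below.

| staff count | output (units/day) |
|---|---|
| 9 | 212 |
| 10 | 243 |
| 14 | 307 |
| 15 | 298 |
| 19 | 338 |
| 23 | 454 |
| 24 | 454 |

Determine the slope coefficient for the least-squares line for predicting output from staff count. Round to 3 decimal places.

n = 7, Σx = 114, Σy = 2306, Σxy = 40866, Σx² = 2068
Sxx = Σx² − (Σx)²/n = 2068 − 1856.571429 = 211.428571
Sxy = Σxy − (Σx)(Σy)/n = 40866 − 37554.857143 = 3311.142857
b = Sxy/Sxx = 3311.142857/211.428571 = 15.660811

15.661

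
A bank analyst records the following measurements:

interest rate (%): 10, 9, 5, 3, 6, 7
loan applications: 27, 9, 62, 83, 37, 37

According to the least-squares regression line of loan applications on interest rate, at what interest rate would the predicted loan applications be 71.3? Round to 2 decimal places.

3.56

n = 6, Σx = 40, Σy = 255, Σxy = 1391, Σx² = 300
Sxx = Σx² − (Σx)²/n = 300 − 266.666667 = 33.333333
Sxy = Σxy − (Σx)(Σy)/n = 1391 − 1700 = -309
b = Sxy/Sxx = -309/33.333333 = -9.27
a = ȳ − b·x̄ = 42.5 − (-9.27)·6.666667 = 104.3
Set a + b·x = 71.3: x = (71.3 − 104.3) / (-9.27) = 3.559871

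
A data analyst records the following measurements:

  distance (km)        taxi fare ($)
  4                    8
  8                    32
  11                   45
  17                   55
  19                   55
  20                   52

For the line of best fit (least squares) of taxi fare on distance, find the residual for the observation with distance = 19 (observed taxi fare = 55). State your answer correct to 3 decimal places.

n = 6, Σx = 79, Σy = 247, Σxy = 3803, Σx² = 1251
Sxx = Σx² − (Σx)²/n = 1251 − 1040.166667 = 210.833333
Sxy = Σxy − (Σx)(Σy)/n = 3803 − 3252.166667 = 550.833333
b = Sxy/Sxx = 550.833333/210.833333 = 2.612648
a = ȳ − b·x̄ = 41.166667 − 2.612648·13.166667 = 6.766798
ŷ(19) = 6.766798 + 2.612648·19 = 56.407115
residual = y − ŷ = 55 − 56.407115 = -1.407115

-1.407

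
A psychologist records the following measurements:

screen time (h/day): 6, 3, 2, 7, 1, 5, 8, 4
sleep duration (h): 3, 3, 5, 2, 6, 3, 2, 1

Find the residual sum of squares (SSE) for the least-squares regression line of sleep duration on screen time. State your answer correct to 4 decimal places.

n = 8, Σx = 36, Σy = 25, Σxy = 92, Σx² = 204, Σy² = 97
Sxx = Σx² − (Σx)²/n = 204 − 162 = 42
Sxy = Σxy − (Σx)(Σy)/n = 92 − 112.5 = -20.5
Syy = Σy² − (Σy)²/n = 97 − 78.125 = 18.875
b = Sxy/Sxx = -20.5/42 = -0.488095
SSE = Syy − b·Sxy = 18.875 − (-0.488095)·(-20.5) = 8.869048

8.8690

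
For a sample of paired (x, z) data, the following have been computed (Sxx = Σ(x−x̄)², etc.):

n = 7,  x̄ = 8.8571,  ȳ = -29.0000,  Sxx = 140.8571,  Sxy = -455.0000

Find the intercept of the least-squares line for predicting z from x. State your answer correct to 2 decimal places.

b = Sxy/Sxx = -455/140.8571 = -3.230224
a = ȳ − b·x̄ = -29 − (-3.230224)·8.8571 = -0.389582

-0.39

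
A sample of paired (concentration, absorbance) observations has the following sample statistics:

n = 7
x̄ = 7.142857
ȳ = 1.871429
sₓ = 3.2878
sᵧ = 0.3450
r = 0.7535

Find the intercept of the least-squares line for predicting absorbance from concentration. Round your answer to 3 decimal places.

b = r · sᵧ/sₓ = 0.7535 · 0.345/3.2878 = 0.079067
a = ȳ − b·x̄ = 1.871429 − 0.079067·7.142857 = 1.306663

1.307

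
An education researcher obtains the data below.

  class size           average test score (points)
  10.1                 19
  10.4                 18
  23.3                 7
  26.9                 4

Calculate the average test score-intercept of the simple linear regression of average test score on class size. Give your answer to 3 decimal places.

27.460

n = 4, Σx = 70.7, Σy = 48, Σxy = 649.8, Σx² = 1476.67
Sxx = Σx² − (Σx)²/n = 1476.67 − 1249.6225 = 227.0475
Sxy = Σxy − (Σx)(Σy)/n = 649.8 − 848.4 = -198.6
b = Sxy/Sxx = -198.6/227.0475 = -0.874707
a = ȳ − b·x̄ = 12 − (-0.874707)·17.675 = 27.460443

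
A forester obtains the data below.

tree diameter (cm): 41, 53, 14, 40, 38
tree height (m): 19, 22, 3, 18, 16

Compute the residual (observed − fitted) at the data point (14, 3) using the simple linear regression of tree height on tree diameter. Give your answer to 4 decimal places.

n = 5, Σx = 186, Σy = 78, Σxy = 3315, Σx² = 7730
Sxx = Σx² − (Σx)²/n = 7730 − 6919.2 = 810.8
Sxy = Σxy − (Σx)(Σy)/n = 3315 − 2901.6 = 413.4
b = Sxy/Sxx = 413.4/810.8 = 0.509867
a = ȳ − b·x̄ = 15.6 − 0.509867·37.2 = -3.367045
ŷ(14) = -3.367045 + 0.509867·14 = 3.771090
residual = y − ŷ = 3 − 3.771090 = -0.771090

-0.7711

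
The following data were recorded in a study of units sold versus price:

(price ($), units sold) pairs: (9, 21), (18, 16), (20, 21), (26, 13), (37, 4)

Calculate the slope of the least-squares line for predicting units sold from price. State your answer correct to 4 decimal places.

-0.6209

n = 5, Σx = 110, Σy = 75, Σxy = 1383, Σx² = 2850
Sxx = Σx² − (Σx)²/n = 2850 − 2420 = 430
Sxy = Σxy − (Σx)(Σy)/n = 1383 − 1650 = -267
b = Sxy/Sxx = -267/430 = -0.620930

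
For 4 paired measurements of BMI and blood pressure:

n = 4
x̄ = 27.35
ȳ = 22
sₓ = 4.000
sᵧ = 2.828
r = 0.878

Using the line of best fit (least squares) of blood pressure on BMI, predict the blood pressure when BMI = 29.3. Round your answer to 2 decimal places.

23.21

b = r · sᵧ/sₓ = 0.878 · 2.828/4 = 0.620746
a = ȳ − b·x̄ = 22 − 0.620746·27.35 = 5.022597
ŷ(29.3) = a + b·29.3 = 5.022597 + 0.620746·29.3 = 23.210455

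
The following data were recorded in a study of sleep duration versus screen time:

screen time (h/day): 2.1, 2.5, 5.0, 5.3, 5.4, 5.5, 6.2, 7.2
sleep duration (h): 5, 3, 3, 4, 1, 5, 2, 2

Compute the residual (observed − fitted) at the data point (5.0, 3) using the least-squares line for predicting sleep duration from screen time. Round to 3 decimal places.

-0.085

n = 8, Σx = 39.2, Σy = 25, Σxy = 113.9, Σx² = 213.44
Sxx = Σx² − (Σx)²/n = 213.44 − 192.08 = 21.36
Sxy = Σxy − (Σx)(Σy)/n = 113.9 − 122.5 = -8.6
b = Sxy/Sxx = -8.6/21.36 = -0.402622
a = ȳ − b·x̄ = 3.125 − (-0.402622)·4.9 = 5.097846
ŷ(5.0) = 5.097846 + (-0.402622)·5 = 3.084738
residual = y − ŷ = 3 − 3.084738 = -0.084738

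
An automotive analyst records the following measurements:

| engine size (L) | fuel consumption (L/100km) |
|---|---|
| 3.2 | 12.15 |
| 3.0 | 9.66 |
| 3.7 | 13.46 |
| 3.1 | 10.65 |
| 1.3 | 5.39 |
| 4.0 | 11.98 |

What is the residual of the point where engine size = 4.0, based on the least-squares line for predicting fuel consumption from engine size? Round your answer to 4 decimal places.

n = 6, Σx = 18.3, Σy = 63.29, Σxy = 205.604, Σx² = 60.23
Sxx = Σx² − (Σx)²/n = 60.23 − 55.815 = 4.415
Sxy = Σxy − (Σx)(Σy)/n = 205.604 − 193.0345 = 12.5695
b = Sxy/Sxx = 12.5695/4.415 = 2.846999
a = ȳ − b·x̄ = 10.548333 − 2.846999·3.05 = 1.864987
ŷ(4.0) = 1.864987 + 2.846999·4 = 13.252982
residual = y − ŷ = 11.98 − 13.252982 = -1.272982

-1.2730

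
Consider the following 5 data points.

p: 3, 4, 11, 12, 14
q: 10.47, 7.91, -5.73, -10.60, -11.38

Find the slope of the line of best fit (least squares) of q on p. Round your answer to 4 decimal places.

-2.0688

n = 5, Σx = 44, Σy = -9.33, Σxy = -286.5, Σx² = 486
Sxx = Σx² − (Σx)²/n = 486 − 387.2 = 98.8
Sxy = Σxy − (Σx)(Σy)/n = -286.5 − (-82.104) = -204.396
b = Sxy/Sxx = -204.396/98.8 = -2.068785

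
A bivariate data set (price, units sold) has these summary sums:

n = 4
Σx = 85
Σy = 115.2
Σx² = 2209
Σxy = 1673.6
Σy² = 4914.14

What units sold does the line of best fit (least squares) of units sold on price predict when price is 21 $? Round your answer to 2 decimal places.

Sxx = Σx² − (Σx)²/n = 2209 − 1806.25 = 402.75
Sxy = Σxy − (Σx)(Σy)/n = 1673.6 − 2448 = -774.4
b = Sxy/Sxx = -774.4/402.75 = -1.922781
a = ȳ − b·x̄ = 28.8 − (-1.922781)·21.25 = 69.659094
ŷ(21) = a + b·21 = 69.659094 + (-1.922781)·21 = 29.280695

29.28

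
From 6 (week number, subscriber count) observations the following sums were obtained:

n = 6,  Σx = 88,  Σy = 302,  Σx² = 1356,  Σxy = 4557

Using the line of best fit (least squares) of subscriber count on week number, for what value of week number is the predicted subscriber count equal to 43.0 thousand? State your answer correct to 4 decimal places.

10.9138

Sxx = Σx² − (Σx)²/n = 1356 − 1290.666667 = 65.333333
Sxy = Σxy − (Σx)(Σy)/n = 4557 − 4429.333333 = 127.666667
b = Sxy/Sxx = 127.666667/65.333333 = 1.954082
a = ȳ − b·x̄ = 50.333333 − 1.954082·14.666667 = 21.673469
Set a + b·x = 43.0: x = (43.0 − 21.673469) / 1.954082 = 10.913838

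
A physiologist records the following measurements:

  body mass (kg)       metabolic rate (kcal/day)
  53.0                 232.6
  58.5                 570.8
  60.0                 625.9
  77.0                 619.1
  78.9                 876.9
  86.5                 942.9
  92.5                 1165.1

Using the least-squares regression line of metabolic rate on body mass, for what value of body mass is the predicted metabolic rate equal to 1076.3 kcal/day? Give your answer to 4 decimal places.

n = 7, Σx = 506.4, Σy = 5033.3, Σxy = 389464.31, Σx² = 38023.96
Sxx = Σx² − (Σx)²/n = 38023.96 − 36634.422857 = 1389.537143
Sxy = Σxy − (Σx)(Σy)/n = 389464.31 − 364123.302857 = 25341.007143
b = Sxy/Sxx = 25341.007143/1389.537143 = 18.237013
a = ȳ − b·x̄ = 719.042857 − 18.237013·72.342857 = -600.274780
Set a + b·x = 1076.3: x = (1076.3 − (-600.274780)) / 18.237013 = 91.932531

91.9325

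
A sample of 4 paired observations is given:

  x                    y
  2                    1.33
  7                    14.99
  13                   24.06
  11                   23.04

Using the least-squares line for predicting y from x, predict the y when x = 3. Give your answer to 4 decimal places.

n = 4, Σx = 33, Σy = 63.42, Σxy = 673.81, Σx² = 343
Sxx = Σx² − (Σx)²/n = 343 − 272.25 = 70.75
Sxy = Σxy − (Σx)(Σy)/n = 673.81 − 523.215 = 150.595
b = Sxy/Sxx = 150.595/70.75 = 2.128551
a = ȳ − b·x̄ = 15.855 − 2.128551·8.25 = -1.705548
ŷ(3) = a + b·3 = -1.705548 + 2.128551·3 = 4.680106

4.6801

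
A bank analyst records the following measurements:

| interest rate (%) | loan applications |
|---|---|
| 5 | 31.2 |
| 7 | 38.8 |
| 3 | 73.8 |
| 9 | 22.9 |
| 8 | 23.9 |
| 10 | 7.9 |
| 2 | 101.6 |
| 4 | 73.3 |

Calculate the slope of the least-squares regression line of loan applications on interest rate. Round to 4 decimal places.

n = 8, Σx = 48, Σy = 373.4, Σxy = 1621.7, Σx² = 348
Sxx = Σx² − (Σx)²/n = 348 − 288 = 60
Sxy = Σxy − (Σx)(Σy)/n = 1621.7 − 2240.4 = -618.7
b = Sxy/Sxx = -618.7/60 = -10.311667

-10.3117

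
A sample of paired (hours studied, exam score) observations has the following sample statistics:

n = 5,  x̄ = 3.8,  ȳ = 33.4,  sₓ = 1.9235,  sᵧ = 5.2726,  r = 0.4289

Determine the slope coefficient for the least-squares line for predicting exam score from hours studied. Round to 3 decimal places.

1.176

b = r · sᵧ/sₓ = 0.4289 · 5.2726/1.9235 = 1.175679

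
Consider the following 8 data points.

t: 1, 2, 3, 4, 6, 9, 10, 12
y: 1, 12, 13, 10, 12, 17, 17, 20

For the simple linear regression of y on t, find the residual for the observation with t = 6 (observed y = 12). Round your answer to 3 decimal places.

n = 8, Σx = 47, Σy = 102, Σxy = 739, Σx² = 391
Sxx = Σx² − (Σx)²/n = 391 − 276.125 = 114.875
Sxy = Σxy − (Σx)(Σy)/n = 739 − 599.25 = 139.75
b = Sxy/Sxx = 139.75/114.875 = 1.216540
a = ȳ − b·x̄ = 12.75 − 1.216540·5.875 = 5.602829
ŷ(6) = 5.602829 + 1.216540·6 = 12.902067
residual = y − ŷ = 12 − 12.902067 = -0.902067

-0.902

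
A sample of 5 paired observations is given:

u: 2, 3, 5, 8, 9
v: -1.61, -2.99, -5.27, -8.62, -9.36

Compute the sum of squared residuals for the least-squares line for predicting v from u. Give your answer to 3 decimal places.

n = 5, Σx = 27, Σy = -27.85, Σxy = -191.74, Σx² = 183, Σy² = 201.2191
Sxx = Σx² − (Σx)²/n = 183 − 145.8 = 37.2
Sxy = Σxy − (Σx)(Σy)/n = -191.74 − (-150.39) = -41.35
Syy = Σy² − (Σy)²/n = 201.2191 − 155.1245 = 46.0946
b = Sxy/Sxx = -41.35/37.2 = -1.111559
SSE = Syy − b·Sxy = 46.0946 − (-1.111559)·(-41.35) = 0.131630

0.132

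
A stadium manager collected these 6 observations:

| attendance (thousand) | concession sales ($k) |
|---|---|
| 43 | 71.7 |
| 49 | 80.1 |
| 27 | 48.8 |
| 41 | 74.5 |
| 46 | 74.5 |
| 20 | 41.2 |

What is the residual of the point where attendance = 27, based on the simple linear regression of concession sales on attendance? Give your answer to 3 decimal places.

n = 6, Σx = 226, Σy = 390.8, Σxy = 15631.1, Σx² = 9176
Sxx = Σx² − (Σx)²/n = 9176 − 8512.666667 = 663.333333
Sxy = Σxy − (Σx)(Σy)/n = 15631.1 − 14720.133333 = 910.966667
b = Sxy/Sxx = 910.966667/663.333333 = 1.373317
a = ȳ − b·x̄ = 65.133333 − 1.373317·37.666667 = 13.405075
ŷ(27) = 13.405075 + 1.373317·27 = 50.484623
residual = y − ŷ = 48.8 − 50.484623 = -1.684623

-1.685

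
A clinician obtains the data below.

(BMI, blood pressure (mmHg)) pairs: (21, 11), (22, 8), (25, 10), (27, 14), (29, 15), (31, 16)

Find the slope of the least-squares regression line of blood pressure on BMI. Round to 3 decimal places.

0.707

n = 6, Σx = 155, Σy = 74, Σxy = 1966, Σx² = 4081
Sxx = Σx² − (Σx)²/n = 4081 − 4004.166667 = 76.833333
Sxy = Σxy − (Σx)(Σy)/n = 1966 − 1911.666667 = 54.333333
b = Sxy/Sxx = 54.333333/76.833333 = 0.707158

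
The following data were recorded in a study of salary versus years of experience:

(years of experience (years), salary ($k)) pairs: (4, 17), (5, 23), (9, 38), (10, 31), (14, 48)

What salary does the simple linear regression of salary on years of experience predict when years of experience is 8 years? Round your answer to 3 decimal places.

n = 5, Σx = 42, Σy = 157, Σxy = 1507, Σx² = 418
Sxx = Σx² − (Σx)²/n = 418 − 352.8 = 65.2
Sxy = Σxy − (Σx)(Σy)/n = 1507 − 1318.8 = 188.2
b = Sxy/Sxx = 188.2/65.2 = 2.886503
a = ȳ − b·x̄ = 31.4 − 2.886503·8.4 = 7.153374
ŷ(8) = a + b·8 = 7.153374 + 2.886503·8 = 30.245399

30.245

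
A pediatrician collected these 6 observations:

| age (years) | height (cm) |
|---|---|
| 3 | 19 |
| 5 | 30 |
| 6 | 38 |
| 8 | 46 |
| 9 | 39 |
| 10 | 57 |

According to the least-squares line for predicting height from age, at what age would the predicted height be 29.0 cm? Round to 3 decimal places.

4.827

n = 6, Σx = 41, Σy = 229, Σxy = 1724, Σx² = 315
Sxx = Σx² − (Σx)²/n = 315 − 280.166667 = 34.833333
Sxy = Σxy − (Σx)(Σy)/n = 1724 − 1564.833333 = 159.166667
b = Sxy/Sxx = 159.166667/34.833333 = 4.569378
a = ȳ − b·x̄ = 38.166667 − 4.569378·6.833333 = 6.942584
Set a + b·x = 29.0: x = (29.0 − 6.942584) / 4.569378 = 4.827225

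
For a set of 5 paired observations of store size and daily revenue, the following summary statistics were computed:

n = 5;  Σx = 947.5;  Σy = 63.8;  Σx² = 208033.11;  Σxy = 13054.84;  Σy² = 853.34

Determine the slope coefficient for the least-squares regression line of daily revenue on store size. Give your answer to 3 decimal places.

Sxx = Σx² − (Σx)²/n = 208033.11 − 179551.25 = 28481.86
Sxy = Σxy − (Σx)(Σy)/n = 13054.84 − 12090.1 = 964.74
b = Sxy/Sxx = 964.74/28481.86 = 0.033872

0.034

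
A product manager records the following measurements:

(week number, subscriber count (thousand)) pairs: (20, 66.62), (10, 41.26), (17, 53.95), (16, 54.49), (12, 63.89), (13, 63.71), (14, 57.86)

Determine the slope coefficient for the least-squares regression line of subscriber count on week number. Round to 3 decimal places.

n = 7, Σx = 102, Σy = 401.78, Σxy = 5938.94, Σx² = 1554
Sxx = Σx² − (Σx)²/n = 1554 − 1486.285714 = 67.714286
Sxy = Σxy − (Σx)(Σy)/n = 5938.94 − 5854.508571 = 84.431429
b = Sxy/Sxx = 84.431429/67.714286 = 1.246878

1.247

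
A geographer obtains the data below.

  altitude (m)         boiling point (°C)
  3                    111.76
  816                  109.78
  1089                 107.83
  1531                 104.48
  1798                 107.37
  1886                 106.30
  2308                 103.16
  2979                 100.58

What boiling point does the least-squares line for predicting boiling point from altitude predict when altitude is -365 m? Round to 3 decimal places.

n = 8, Σx = 12410, Σy = 851.26, Σxy = 1298555.67, Σx² = 25186852
Sxx = Σx² − (Σx)²/n = 25186852 − 19251012.5 = 5935839.5
Sxy = Σxy − (Σx)(Σy)/n = 1298555.67 − 1320517.075 = -21961.405
b = Sxy/Sxx = -21961.405/5935839.5 = -0.003700
a = ȳ − b·x̄ = 106.4075 − (-0.003700)·1551.25 = 112.146811
ŷ(-365) = a + b·-365 = 112.146811 + (-0.003700)·(-365) = 113.497237

113.497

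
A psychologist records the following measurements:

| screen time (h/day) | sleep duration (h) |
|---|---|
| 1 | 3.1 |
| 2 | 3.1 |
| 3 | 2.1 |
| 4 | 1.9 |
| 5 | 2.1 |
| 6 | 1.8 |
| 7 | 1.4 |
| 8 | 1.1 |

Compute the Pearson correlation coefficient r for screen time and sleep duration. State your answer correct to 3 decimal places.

-0.941

n = 8, Σx = 36, Σy = 16.6, Σxy = 63.1, Σx² = 204, Σy² = 38.06
Sxx = Σx² − (Σx)²/n = 204 − 162 = 42
Sxy = Σxy − (Σx)(Σy)/n = 63.1 − 74.7 = -11.6
Syy = Σy² − (Σy)²/n = 38.06 − 34.445 = 3.615
r = Sxy/√(Sxx·Syy) = -11.6/√(151.83) = -11.6/12.321932 = -0.941411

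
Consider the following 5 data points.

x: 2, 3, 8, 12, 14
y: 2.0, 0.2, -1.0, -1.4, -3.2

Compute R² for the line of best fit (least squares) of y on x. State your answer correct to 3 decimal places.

n = 5, Σx = 39, Σy = -3.4, Σxy = -65, Σx² = 417, Σy² = 17.24
Sxx = Σx² − (Σx)²/n = 417 − 304.2 = 112.8
Sxy = Σxy − (Σx)(Σy)/n = -65 − (-26.52) = -38.48
Syy = Σy² − (Σy)²/n = 17.24 − 2.312 = 14.928
R² = Sxy²/(Sxx·Syy) = (-38.48)²/(112.8·14.928) = 0.879345

0.879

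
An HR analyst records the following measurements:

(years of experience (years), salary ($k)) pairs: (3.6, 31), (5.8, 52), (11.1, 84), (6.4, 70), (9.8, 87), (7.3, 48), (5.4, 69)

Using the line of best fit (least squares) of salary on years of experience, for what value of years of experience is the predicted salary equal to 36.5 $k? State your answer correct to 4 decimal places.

2.8669

n = 7, Σx = 49.4, Σy = 441, Σxy = 3369.2, Σx² = 389.26
Sxx = Σx² − (Σx)²/n = 389.26 − 348.622857 = 40.637143
Sxy = Σxy − (Σx)(Σy)/n = 3369.2 − 3112.2 = 257
b = Sxy/Sxx = 257/40.637143 = 6.324264
a = ȳ − b·x̄ = 63 − 6.324264·7.057143 = 18.368769
Set a + b·x = 36.5: x = (36.5 − 18.368769) / 6.324264 = 2.866932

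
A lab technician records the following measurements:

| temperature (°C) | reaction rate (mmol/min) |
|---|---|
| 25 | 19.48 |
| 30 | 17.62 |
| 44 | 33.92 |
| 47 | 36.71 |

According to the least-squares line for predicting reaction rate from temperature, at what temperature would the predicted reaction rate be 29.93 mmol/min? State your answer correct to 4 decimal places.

n = 4, Σx = 146, Σy = 107.73, Σxy = 4233.45, Σx² = 5670
Sxx = Σx² − (Σx)²/n = 5670 − 5329 = 341
Sxy = Σxy − (Σx)(Σy)/n = 4233.45 − 3932.145 = 301.305
b = Sxy/Sxx = 301.305/341 = 0.883592
a = ȳ − b·x̄ = 26.9325 − 0.883592·36.5 = -5.318622
Set a + b·x = 29.93: x = (29.93 − (-5.318622)) / 0.883592 = 39.892401

39.8924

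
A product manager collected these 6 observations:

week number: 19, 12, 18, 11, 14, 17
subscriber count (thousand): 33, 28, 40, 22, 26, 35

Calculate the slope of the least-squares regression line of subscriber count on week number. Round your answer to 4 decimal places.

1.7021

n = 6, Σx = 91, Σy = 184, Σxy = 2884, Σx² = 1435
Sxx = Σx² − (Σx)²/n = 1435 − 1380.166667 = 54.833333
Sxy = Σxy − (Σx)(Σy)/n = 2884 − 2790.666667 = 93.333333
b = Sxy/Sxx = 93.333333/54.833333 = 1.702128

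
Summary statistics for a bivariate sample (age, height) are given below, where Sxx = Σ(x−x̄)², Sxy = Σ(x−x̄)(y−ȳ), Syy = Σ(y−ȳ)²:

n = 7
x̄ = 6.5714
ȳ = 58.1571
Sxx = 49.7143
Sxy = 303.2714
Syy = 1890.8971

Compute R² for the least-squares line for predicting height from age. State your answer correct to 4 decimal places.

0.9784

R² = Sxy²/(Sxx·Syy) = (303.2714)²/(49.7143·1890.8971) = 0.978394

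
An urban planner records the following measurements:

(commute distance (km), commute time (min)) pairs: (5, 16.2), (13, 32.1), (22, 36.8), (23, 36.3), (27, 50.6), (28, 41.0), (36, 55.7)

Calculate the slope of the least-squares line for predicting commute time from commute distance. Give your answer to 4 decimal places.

1.1955

n = 7, Σx = 154, Σy = 268.7, Σxy = 6662.2, Σx² = 4016
Sxx = Σx² − (Σx)²/n = 4016 − 3388 = 628
Sxy = Σxy − (Σx)(Σy)/n = 6662.2 − 5911.4 = 750.8
b = Sxy/Sxx = 750.8/628 = 1.195541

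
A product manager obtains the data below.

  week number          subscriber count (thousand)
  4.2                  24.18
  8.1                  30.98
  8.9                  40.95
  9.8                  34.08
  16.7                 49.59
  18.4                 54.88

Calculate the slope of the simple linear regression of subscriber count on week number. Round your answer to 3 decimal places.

2.056

n = 6, Σx = 66.1, Σy = 234.66, Σxy = 2888.878, Σx² = 875.95
Sxx = Σx² − (Σx)²/n = 875.95 − 728.201667 = 147.748333
Sxy = Σxy − (Σx)(Σy)/n = 2888.878 − 2585.171 = 303.707
b = Sxy/Sxx = 303.707/147.748333 = 2.055570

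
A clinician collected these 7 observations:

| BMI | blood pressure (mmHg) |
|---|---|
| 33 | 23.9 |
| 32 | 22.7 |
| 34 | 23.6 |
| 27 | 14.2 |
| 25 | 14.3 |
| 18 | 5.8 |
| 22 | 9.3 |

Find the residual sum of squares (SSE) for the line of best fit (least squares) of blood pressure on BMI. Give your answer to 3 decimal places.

n = 7, Σx = 191, Σy = 113.8, Σxy = 3367.4, Σx² = 5431, Σy² = 2169.72
Sxx = Σx² − (Σx)²/n = 5431 − 5211.571429 = 219.428571
Sxy = Σxy − (Σx)(Σy)/n = 3367.4 − 3105.114286 = 262.285714
Syy = Σy² − (Σy)²/n = 2169.72 − 1850.062857 = 319.657143
b = Sxy/Sxx = 262.285714/219.428571 = 1.195312
SSE = Syy − b·Sxy = 319.657143 − 1.195312·262.285714 = 6.14375

6.144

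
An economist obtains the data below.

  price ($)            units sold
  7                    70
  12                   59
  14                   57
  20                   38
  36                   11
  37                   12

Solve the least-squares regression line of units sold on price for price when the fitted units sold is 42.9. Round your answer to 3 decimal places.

20.120

n = 6, Σx = 126, Σy = 247, Σxy = 3596, Σx² = 3454
Sxx = Σx² − (Σx)²/n = 3454 − 2646 = 808
Sxy = Σxy − (Σx)(Σy)/n = 3596 − 5187 = -1591
b = Sxy/Sxx = -1591/808 = -1.969059
a = ȳ − b·x̄ = 41.166667 − (-1.969059)·21 = 82.516914
Set a + b·x = 42.9: x = (42.9 − 82.516914) / (-1.969059) = 20.119715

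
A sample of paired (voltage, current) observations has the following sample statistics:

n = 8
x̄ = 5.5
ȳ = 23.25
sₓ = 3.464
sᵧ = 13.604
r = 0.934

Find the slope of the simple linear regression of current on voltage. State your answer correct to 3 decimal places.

b = r · sᵧ/sₓ = 0.934 · 13.604/3.464 = 3.668053

3.668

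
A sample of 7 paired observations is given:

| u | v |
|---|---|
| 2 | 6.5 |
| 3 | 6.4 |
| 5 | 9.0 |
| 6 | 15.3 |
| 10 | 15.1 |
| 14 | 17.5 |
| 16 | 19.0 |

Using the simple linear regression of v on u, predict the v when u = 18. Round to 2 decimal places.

n = 7, Σx = 56, Σy = 88.8, Σxy = 869, Σx² = 626
Sxx = Σx² − (Σx)²/n = 626 − 448 = 178
Sxy = Σxy − (Σx)(Σy)/n = 869 − 710.4 = 158.6
b = Sxy/Sxx = 158.6/178 = 0.891011
a = ȳ − b·x̄ = 12.685714 − 0.891011·8 = 5.557624
ŷ(18) = a + b·18 = 5.557624 + 0.891011·18 = 21.595827

21.60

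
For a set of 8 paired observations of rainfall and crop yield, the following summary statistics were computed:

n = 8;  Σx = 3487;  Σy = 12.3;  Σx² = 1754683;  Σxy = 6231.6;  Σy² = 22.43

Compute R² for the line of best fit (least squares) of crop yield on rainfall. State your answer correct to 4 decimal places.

0.9169

Sxx = Σx² − (Σx)²/n = 1754683 − 1519896.125 = 234786.875
Sxy = Σxy − (Σx)(Σy)/n = 6231.6 − 5361.2625 = 870.3375
Syy = Σy² − (Σy)²/n = 22.43 − 18.91125 = 3.51875
R² = Sxy²/(Sxx·Syy) = (870.3375)²/(234786.875·3.51875) = 0.916881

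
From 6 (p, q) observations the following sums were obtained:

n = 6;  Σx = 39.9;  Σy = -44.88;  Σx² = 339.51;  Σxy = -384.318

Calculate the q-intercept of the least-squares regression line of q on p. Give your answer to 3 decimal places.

Sxx = Σx² − (Σx)²/n = 339.51 − 265.335 = 74.175
Sxy = Σxy − (Σx)(Σy)/n = -384.318 − (-298.452) = -85.866
b = Sxy/Sxx = -85.866/74.175 = -1.157614
a = ȳ − b·x̄ = -7.48 − (-1.157614)·6.65 = 0.218131

0.218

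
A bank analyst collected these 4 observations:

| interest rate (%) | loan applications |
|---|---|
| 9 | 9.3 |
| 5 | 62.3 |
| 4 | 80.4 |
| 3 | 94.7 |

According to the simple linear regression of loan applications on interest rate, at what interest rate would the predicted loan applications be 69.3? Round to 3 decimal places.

4.712

n = 4, Σx = 21, Σy = 246.7, Σxy = 1000.9, Σx² = 131
Sxx = Σx² − (Σx)²/n = 131 − 110.25 = 20.75
Sxy = Σxy − (Σx)(Σy)/n = 1000.9 − 1295.175 = -294.275
b = Sxy/Sxx = -294.275/20.75 = -14.181928
a = ȳ − b·x̄ = 61.675 − (-14.181928)·5.25 = 136.130120
Set a + b·x = 69.3: x = (69.3 − 136.130120) / (-14.181928) = 4.712344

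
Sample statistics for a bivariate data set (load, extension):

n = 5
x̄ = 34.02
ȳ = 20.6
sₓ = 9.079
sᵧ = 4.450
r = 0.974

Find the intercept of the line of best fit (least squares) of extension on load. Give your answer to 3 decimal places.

b = r · sᵧ/sₓ = 0.974 · 4.45/9.079 = 0.477398
a = ȳ − b·x̄ = 20.6 − 0.477398·34.02 = 4.358907

4.359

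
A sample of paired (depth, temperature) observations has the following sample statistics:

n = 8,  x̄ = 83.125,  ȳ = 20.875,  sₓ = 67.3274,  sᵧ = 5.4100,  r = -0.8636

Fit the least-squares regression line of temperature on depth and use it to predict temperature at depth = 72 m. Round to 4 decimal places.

21.6470

b = r · sᵧ/sₓ = -0.8636 · 5.41/67.3274 = -0.069393
a = ȳ − b·x̄ = 20.875 − (-0.069393)·83.125 = 26.643325
ŷ(72) = a + b·72 = 26.643325 + (-0.069393)·72 = 21.647001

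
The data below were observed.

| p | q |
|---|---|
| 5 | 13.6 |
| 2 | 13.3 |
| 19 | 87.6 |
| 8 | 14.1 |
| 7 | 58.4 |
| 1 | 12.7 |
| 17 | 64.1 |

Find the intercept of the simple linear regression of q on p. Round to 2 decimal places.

4.64

n = 7, Σx = 59, Σy = 263.8, Σxy = 3383, Σx² = 793
Sxx = Σx² − (Σx)²/n = 793 − 497.285714 = 295.714286
Sxy = Σxy − (Σx)(Σy)/n = 3383 − 2223.457143 = 1159.542857
b = Sxy/Sxx = 1159.542857/295.714286 = 3.921159
a = ȳ − b·x̄ = 37.685714 − 3.921159·8.428571 = 4.635942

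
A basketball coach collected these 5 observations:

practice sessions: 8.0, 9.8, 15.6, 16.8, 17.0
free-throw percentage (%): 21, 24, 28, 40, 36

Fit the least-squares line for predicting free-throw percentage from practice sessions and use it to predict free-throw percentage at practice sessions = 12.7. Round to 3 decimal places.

28.543

n = 5, Σx = 67.2, Σy = 149, Σxy = 2124, Σx² = 974.64
Sxx = Σx² − (Σx)²/n = 974.64 − 903.168 = 71.472
Sxy = Σxy − (Σx)(Σy)/n = 2124 − 2002.56 = 121.44
b = Sxy/Sxx = 121.44/71.472 = 1.699127
a = ȳ − b·x̄ = 29.8 − 1.699127·13.44 = 6.963734
ŷ(12.7) = a + b·12.7 = 6.963734 + 1.699127·12.7 = 28.542646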